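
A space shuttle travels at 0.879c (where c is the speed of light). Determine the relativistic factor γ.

v/c = 0.879, so (v/c)² = 0.772641
1 - (v/c)² = 0.227359
γ = 1/√(0.227359) = 2.097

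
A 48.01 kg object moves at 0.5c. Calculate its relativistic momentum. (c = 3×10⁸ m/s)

γ = 1/√(1 - 0.5²) = 1.1547
v = 0.5 × 3×10⁸ = 1.500×10⁸ m/s
p = γmv = 1.1547 × 48.01 × 1.500×10⁸ = 8.316×10⁹ kg·m/s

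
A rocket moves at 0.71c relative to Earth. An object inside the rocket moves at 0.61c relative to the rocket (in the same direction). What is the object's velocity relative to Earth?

u = (u' + v)/(1 + u'v/c²)
Numerator: 0.61 + 0.71 = 1.32
Denominator: 1 + 0.4331 = 1.4331
u = 1.32/1.4331 = 0.9211c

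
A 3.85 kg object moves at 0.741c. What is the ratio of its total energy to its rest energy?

E = γmc², E₀ = mc²
E/E₀ = γ = 1/√(1 - 0.741²) = 1.489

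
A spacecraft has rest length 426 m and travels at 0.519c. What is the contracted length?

Proper length L₀ = 426 m
γ = 1/√(1 - 0.519²) = 1.170
L = L₀/γ = 426/1.170 = 364.1 m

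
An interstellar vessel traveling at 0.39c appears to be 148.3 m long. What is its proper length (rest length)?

Contracted length L = 148.3 m
γ = 1/√(1 - 0.39²) = 1.086
L₀ = γL = 1.086 × 148.3 = 161.1 m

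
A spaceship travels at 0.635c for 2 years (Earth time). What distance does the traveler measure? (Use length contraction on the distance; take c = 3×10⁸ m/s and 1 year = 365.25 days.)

Earth distance: d = v × t = 0.635c × 2 yr = 1.2023×10¹⁶ m
γ = 1.2945
d' = d/γ = 1.2023×10¹⁶/1.2945 = 9.288×10¹⁵ m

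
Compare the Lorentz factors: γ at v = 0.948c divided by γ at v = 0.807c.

γ₁ = 1/√(1 - 0.948²) = 3.142
γ₂ = 1/√(1 - 0.807²) = 1.693
γ₁/γ₂ = 3.142/1.693 = 1.856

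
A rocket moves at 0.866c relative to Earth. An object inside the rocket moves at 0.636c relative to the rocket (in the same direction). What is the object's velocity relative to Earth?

u = (u' + v)/(1 + u'v/c²)
Numerator: 0.636 + 0.866 = 1.502
Denominator: 1 + 0.550776 = 1.550776
u = 1.502/1.550776 = 0.9685c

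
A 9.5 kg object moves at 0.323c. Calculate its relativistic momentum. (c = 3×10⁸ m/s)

γ = 1/√(1 - 0.323²) = 1.0566
v = 0.323 × 3×10⁸ = 9.690×10⁷ m/s
p = γmv = 1.0566 × 9.5 × 9.690×10⁷ = 9.727×10⁸ kg·m/s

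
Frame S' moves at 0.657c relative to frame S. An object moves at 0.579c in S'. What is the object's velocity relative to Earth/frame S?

u = (u' + v)/(1 + u'v/c²)
Numerator: 0.579 + 0.657 = 1.236
Denominator: 1 + 0.380403 = 1.380403
u = 1.236/1.380403 = 0.8954c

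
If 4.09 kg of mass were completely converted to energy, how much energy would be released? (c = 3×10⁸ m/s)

Using E = mc²:
c² = (3×10⁸)² = 9×10¹⁶ m²/s²
E = 4.09 × 9×10¹⁶ = 3.681×10¹⁷ J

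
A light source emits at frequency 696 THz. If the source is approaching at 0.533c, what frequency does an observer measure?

β = v/c = 0.533
(1+β)/(1-β) = 1.533/0.467 = 3.283
Doppler factor = √(3.283) = 1.812
f_obs = 696 × 1.812 = 1261 THz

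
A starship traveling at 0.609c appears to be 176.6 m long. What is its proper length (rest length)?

Contracted length L = 176.6 m
γ = 1/√(1 - 0.609²) = 1.261
L₀ = γL = 1.261 × 176.6 = 222.7 m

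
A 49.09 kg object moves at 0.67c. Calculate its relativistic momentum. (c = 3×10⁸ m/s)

γ = 1/√(1 - 0.67²) = 1.347
v = 0.67 × 3×10⁸ = 2.010×10⁸ m/s
p = γmv = 1.347 × 49.09 × 2.010×10⁸ = 1.329×10¹⁰ kg·m/s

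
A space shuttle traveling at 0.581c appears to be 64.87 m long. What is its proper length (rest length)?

Contracted length L = 64.87 m
γ = 1/√(1 - 0.581²) = 1.2286
L₀ = γL = 1.2286 × 64.87 = 79.70 m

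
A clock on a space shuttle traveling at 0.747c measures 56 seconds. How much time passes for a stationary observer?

Proper time Δt₀ = 56 seconds
γ = 1/√(1 - 0.747²) = 1.50416
Δt = γΔt₀ = 1.50416 × 56 = 84.23 seconds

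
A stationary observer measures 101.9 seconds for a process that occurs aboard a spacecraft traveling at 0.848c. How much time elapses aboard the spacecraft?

Dilated time Δt = 101.9 seconds
γ = 1/√(1 - 0.848²) = 1.8868
Δt₀ = Δt/γ = 101.9/1.8868 = 54.01 seconds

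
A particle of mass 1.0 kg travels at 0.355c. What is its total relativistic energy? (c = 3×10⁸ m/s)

γ = 1/√(1 - 0.355²) = 1.0697
mc² = 1.0 × (3×10⁸)² = 9.000×10¹⁶ J
E = γmc² = 1.0697 × 9.000×10¹⁶ = 9.627×10¹⁶ J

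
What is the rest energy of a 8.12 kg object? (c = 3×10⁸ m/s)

c² = (3×10⁸)² = 9.000×10¹⁶ m²/s²
E₀ = mc² = 8.12 × 9.000×10¹⁶ = 7.308×10¹⁷ J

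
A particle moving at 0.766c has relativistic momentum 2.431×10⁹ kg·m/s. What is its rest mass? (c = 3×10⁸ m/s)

γ = 1/√(1 - 0.766²) = 1.5556
v = 0.766 × 3×10⁸ = 2.298×10⁸ m/s
m = p/(γv) = 2.431×10⁹/(1.5556 × 2.298×10⁸) = 6.800 kg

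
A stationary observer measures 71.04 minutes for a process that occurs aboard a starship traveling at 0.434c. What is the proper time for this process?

Dilated time Δt = 71.04 minutes
γ = 1/√(1 - 0.434²) = 1.110
Δt₀ = Δt/γ = 71.04/1.110 = 64.00 minutes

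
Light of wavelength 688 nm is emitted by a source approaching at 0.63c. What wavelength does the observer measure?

β = 0.63
Wavelength Doppler factor = √(0.37/1.63) = √(0.2270) = 0.4764
λ_obs = 688 × 0.4764 = 327.8 nm (blueshift)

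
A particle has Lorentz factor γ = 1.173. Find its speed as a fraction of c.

From γ = 1/√(1 - v²/c²):
1/γ² = 1/1.173² = 0.7268
v²/c² = 1 - 0.7268 = 0.2732
v/c = √(0.2732) = 0.5227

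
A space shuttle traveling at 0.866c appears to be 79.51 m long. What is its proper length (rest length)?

Contracted length L = 79.51 m
γ = 1/√(1 - 0.866²) = 2.000
L₀ = γL = 2.000 × 79.51 = 159.0 m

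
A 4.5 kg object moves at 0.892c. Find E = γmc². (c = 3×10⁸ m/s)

γ = 1/√(1 - 0.892²) = 2.212
mc² = 4.5 × (3×10⁸)² = 4.050×10¹⁷ J
E = γmc² = 2.212 × 4.050×10¹⁷ = 8.959×10¹⁷ J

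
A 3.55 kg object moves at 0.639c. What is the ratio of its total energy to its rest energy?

E = γmc², E₀ = mc²
E/E₀ = γ = 1/√(1 - 0.639²) = 1.300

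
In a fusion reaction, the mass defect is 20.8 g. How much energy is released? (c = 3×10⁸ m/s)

Convert mass defect: Δm = 20.8 g = 0.0208 kg
E = Δm·c² = 0.0208 × (3×10⁸)²
= 0.0208 × 9×10¹⁶ = 1.872×10¹⁵ J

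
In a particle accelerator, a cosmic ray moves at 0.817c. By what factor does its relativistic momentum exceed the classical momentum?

p_rel = γmv, p_class = mv
Ratio = γ = 1/√(1 - 0.817²)
= 1/√(0.332511) = 1.734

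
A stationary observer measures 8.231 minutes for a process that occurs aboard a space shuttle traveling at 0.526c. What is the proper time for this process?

Dilated time Δt = 8.231 minutes
γ = 1/√(1 - 0.526²) = 1.1758
Δt₀ = Δt/γ = 8.231/1.1758 = 7.000 minutes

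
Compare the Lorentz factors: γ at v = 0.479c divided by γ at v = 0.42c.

γ₁ = 1/√(1 - 0.479²) = 1.139
γ₂ = 1/√(1 - 0.42²) = 1.102
γ₁/γ₂ = 1.139/1.102 = 1.034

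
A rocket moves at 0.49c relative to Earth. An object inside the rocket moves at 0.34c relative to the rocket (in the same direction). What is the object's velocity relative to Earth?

u = (u' + v)/(1 + u'v/c²)
Numerator: 0.34 + 0.49 = 0.83
Denominator: 1 + 0.1666 = 1.1666
u = 0.83/1.1666 = 0.7115c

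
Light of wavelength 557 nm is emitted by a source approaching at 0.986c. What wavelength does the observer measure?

β = 0.986
Wavelength Doppler factor = √(0.014/1.986) = √(0.007049) = 0.08396
λ_obs = 557 × 0.08396 = 46.77 nm (blueshift)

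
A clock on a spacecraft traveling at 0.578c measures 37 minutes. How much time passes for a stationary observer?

Proper time Δt₀ = 37 minutes
γ = 1/√(1 - 0.578²) = 1.2254
Δt = γΔt₀ = 1.2254 × 37 = 45.34 minutes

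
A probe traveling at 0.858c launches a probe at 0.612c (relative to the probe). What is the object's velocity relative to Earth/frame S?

u = (u' + v)/(1 + u'v/c²)
Numerator: 0.612 + 0.858 = 1.47
Denominator: 1 + 0.525096 = 1.525096
u = 1.47/1.525096 = 0.9639c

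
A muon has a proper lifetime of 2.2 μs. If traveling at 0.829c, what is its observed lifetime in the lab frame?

Proper lifetime τ₀ = 2.2 μs
γ = 1/√(1 - 0.829²) = 1.788
τ = γτ₀ = 1.788 × 2.2 μs = 3.934 μs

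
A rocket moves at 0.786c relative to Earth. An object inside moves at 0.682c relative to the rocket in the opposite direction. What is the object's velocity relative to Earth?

Object's velocity in rocket frame is u' = -0.682c
u = (u' + v)/(1 + u'v/c²) = (v - 0.682)/(1 - 0.682·v/c²)
Numerator: 0.786 - 0.682 = 0.104
Denominator: 1 - 0.536052 = 0.463948
u = 0.104/0.463948 = 0.2242c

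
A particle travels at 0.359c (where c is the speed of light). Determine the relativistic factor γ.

v/c = 0.359, so (v/c)² = 0.128881
1 - (v/c)² = 0.871119
γ = 1/√(0.871119) = 1.071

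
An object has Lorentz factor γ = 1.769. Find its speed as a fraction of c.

From γ = 1/√(1 - v²/c²):
1/γ² = 1/1.769² = 0.3196
v²/c² = 1 - 0.3196 = 0.6804
v/c = √(0.6804) = 0.8249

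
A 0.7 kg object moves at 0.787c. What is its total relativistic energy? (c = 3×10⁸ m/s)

γ = 1/√(1 - 0.787²) = 1.621
mc² = 0.7 × (3×10⁸)² = 6.300×10¹⁶ J
E = γmc² = 1.621 × 6.300×10¹⁶ = 1.021×10¹⁷ J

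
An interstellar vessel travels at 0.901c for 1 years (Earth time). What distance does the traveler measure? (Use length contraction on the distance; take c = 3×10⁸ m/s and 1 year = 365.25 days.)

Earth distance: d = v × t = 0.901c × 1 yr = 8.5300×10¹⁵ m
γ = 2.3051
d' = d/γ = 8.5300×10¹⁵/2.3051 = 3.700×10¹⁵ m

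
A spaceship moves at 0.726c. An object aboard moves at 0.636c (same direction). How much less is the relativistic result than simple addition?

Classical: u' + v = 0.636 + 0.726 = 1.362c
Relativistic: u = (0.636 + 0.726)/(1 + 0.461736) = 1.362/1.461736 = 0.9318c
Difference: 1.362 - 0.9318 = 0.4302c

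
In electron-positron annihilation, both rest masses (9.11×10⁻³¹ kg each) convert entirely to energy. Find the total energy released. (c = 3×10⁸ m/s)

Both particles have the same rest mass, so total mass = 2m
E = 2m·c² = 2 × 9.11×10⁻³¹ × (3×10⁸)²
= 2 × 9.11×10⁻³¹ × 9×10¹⁶
= 1.640×10⁻¹³ J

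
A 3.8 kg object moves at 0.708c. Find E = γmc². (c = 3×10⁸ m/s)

γ = 1/√(1 - 0.708²) = 1.416
mc² = 3.8 × (3×10⁸)² = 3.420×10¹⁷ J
E = γmc² = 1.416 × 3.420×10¹⁷ = 4.843×10¹⁷ J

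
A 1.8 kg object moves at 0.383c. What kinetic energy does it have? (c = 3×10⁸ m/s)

γ = 1/√(1 - 0.383²) = 1.08255
γ - 1 = 0.08255
KE = (γ-1)mc² = 0.08255 × 1.8 × (3×10⁸)² = 1.337×10¹⁶ J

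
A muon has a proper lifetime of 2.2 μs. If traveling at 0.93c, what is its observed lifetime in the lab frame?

Proper lifetime τ₀ = 2.2 μs
γ = 1/√(1 - 0.93²) = 2.7206
τ = γτ₀ = 2.7206 × 2.2 μs = 5.985 μs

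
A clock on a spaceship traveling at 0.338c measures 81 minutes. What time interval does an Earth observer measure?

Proper time Δt₀ = 81 minutes
γ = 1/√(1 - 0.338²) = 1.062534
Δt = γΔt₀ = 1.062534 × 81 = 86.07 minutes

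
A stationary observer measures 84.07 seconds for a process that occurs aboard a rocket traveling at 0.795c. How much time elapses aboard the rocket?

Dilated time Δt = 84.07 seconds
γ = 1/√(1 - 0.795²) = 1.6485
Δt₀ = Δt/γ = 84.07/1.6485 = 51.00 seconds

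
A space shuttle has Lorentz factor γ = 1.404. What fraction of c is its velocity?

From γ = 1/√(1 - v²/c²):
1/γ² = 1/1.404² = 0.5073
v²/c² = 1 - 0.5073 = 0.4927
v/c = √(0.4927) = 0.7019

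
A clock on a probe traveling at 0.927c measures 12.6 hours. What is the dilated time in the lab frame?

Proper time Δt₀ = 12.6 hours
γ = 1/√(1 - 0.927²) = 2.666
Δt = γΔt₀ = 2.666 × 12.6 = 33.59 hours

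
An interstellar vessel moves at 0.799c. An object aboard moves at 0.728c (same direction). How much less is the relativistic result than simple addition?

Classical: u' + v = 0.728 + 0.799 = 1.527c
Relativistic: u = (0.728 + 0.799)/(1 + 0.581672) = 1.527/1.581672 = 0.9654c
Difference: 1.527 - 0.9654 = 0.5616c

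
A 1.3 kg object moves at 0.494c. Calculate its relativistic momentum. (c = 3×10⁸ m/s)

γ = 1/√(1 - 0.494²) = 1.150
v = 0.494 × 3×10⁸ = 1.482×10⁸ m/s
p = γmv = 1.150 × 1.3 × 1.482×10⁸ = 2.216×10⁸ kg·m/s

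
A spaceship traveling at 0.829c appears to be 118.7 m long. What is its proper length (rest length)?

Contracted length L = 118.7 m
γ = 1/√(1 - 0.829²) = 1.788
L₀ = γL = 1.788 × 118.7 = 212.2 m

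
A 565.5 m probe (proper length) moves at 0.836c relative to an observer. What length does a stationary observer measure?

Proper length L₀ = 565.5 m
γ = 1/√(1 - 0.836²) = 1.8224
L = L₀/γ = 565.5/1.8224 = 310.3 m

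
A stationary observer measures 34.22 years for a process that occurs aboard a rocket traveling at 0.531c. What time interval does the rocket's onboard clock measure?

Dilated time Δt = 34.22 years
γ = 1/√(1 - 0.531²) = 1.180
Δt₀ = Δt/γ = 34.22/1.180 = 29.00 years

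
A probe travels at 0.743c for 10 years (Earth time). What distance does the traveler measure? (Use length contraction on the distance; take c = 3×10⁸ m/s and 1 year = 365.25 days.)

Earth distance: d = v × t = 0.743c × 10 yr = 7.034×10¹⁶ m
γ = 1.494
d' = d/γ = 7.034×10¹⁶/1.494 = 4.708×10¹⁶ m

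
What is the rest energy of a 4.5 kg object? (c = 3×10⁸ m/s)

c² = (3×10⁸)² = 9.000×10¹⁶ m²/s²
E₀ = mc² = 4.5 × 9.000×10¹⁶ = 4.050×10¹⁷ J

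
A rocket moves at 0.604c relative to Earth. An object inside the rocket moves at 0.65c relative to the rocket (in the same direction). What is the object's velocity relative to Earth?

u = (u' + v)/(1 + u'v/c²)
Numerator: 0.65 + 0.604 = 1.254
Denominator: 1 + 0.3926 = 1.3926
u = 1.254/1.3926 = 0.9005c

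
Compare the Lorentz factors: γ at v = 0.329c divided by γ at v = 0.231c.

γ₁ = 1/√(1 - 0.329²) = 1.059
γ₂ = 1/√(1 - 0.231²) = 1.028
γ₁/γ₂ = 1.059/1.028 = 1.030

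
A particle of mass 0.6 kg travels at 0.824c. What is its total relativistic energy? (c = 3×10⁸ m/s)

γ = 1/√(1 - 0.824²) = 1.765
mc² = 0.6 × (3×10⁸)² = 5.400×10¹⁶ J
E = γmc² = 1.765 × 5.400×10¹⁶ = 9.531×10¹⁶ J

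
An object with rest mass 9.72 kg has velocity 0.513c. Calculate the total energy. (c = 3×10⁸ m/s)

γ = 1/√(1 - 0.513²) = 1.165
mc² = 9.72 × (3×10⁸)² = 8.748×10¹⁷ J
E = γmc² = 1.165 × 8.748×10¹⁷ = 1.019×10¹⁸ J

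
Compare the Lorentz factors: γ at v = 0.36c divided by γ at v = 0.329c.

γ₁ = 1/√(1 - 0.36²) = 1.072
γ₂ = 1/√(1 - 0.329²) = 1.059
γ₁/γ₂ = 1.072/1.059 = 1.012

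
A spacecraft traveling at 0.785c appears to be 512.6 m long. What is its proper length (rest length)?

Contracted length L = 512.6 m
γ = 1/√(1 - 0.785²) = 1.6142
L₀ = γL = 1.6142 × 512.6 = 827.4 m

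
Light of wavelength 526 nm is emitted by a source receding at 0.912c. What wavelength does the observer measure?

β = 0.912
Wavelength Doppler factor = √(1.912/0.088) = √(21.727) = 4.661
λ_obs = 526 × 4.661 = 2452 nm (redshift)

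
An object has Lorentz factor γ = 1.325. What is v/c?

From γ = 1/√(1 - v²/c²):
1/γ² = 1/1.325² = 0.569598
v²/c² = 1 - 0.569598 = 0.430402
v/c = √(0.430402) = 0.6561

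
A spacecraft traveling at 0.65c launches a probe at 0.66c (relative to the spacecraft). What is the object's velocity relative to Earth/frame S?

u = (u' + v)/(1 + u'v/c²)
Numerator: 0.66 + 0.65 = 1.31
Denominator: 1 + 0.429 = 1.429
u = 1.31/1.429 = 0.9167c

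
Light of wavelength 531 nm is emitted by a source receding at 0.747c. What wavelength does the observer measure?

β = 0.747
Wavelength Doppler factor = √(1.747/0.253) = √(6.905) = 2.628
λ_obs = 531 × 2.628 = 1395 nm (redshift)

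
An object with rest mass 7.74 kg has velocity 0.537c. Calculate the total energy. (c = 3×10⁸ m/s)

γ = 1/√(1 - 0.537²) = 1.18542
mc² = 7.74 × (3×10⁸)² = 6.966×10¹⁷ J
E = γmc² = 1.18542 × 6.966×10¹⁷ = 8.258×10¹⁷ J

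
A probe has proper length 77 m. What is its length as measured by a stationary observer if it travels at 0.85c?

Proper length L₀ = 77 m
γ = 1/√(1 - 0.85²) = 1.8983
L = L₀/γ = 77/1.8983 = 40.56 m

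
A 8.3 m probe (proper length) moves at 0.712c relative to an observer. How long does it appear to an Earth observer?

Proper length L₀ = 8.3 m
γ = 1/√(1 - 0.712²) = 1.4241
L = L₀/γ = 8.3/1.4241 = 5.828 m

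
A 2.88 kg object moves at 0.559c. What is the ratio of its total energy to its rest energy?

E = γmc², E₀ = mc²
E/E₀ = γ = 1/√(1 - 0.559²) = 1.206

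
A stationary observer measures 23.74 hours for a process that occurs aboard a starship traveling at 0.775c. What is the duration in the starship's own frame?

Dilated time Δt = 23.74 hours
γ = 1/√(1 - 0.775²) = 1.5824
Δt₀ = Δt/γ = 23.74/1.5824 = 15.00 hours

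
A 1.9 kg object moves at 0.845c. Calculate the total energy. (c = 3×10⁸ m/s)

γ = 1/√(1 - 0.845²) = 1.870
mc² = 1.9 × (3×10⁸)² = 1.710×10¹⁷ J
E = γmc² = 1.870 × 1.710×10¹⁷ = 3.198×10¹⁷ J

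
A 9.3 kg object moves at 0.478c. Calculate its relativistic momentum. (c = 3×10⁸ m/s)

γ = 1/√(1 - 0.478²) = 1.138
v = 0.478 × 3×10⁸ = 1.434×10⁸ m/s
p = γmv = 1.138 × 9.3 × 1.434×10⁸ = 1.518×10⁹ kg·m/s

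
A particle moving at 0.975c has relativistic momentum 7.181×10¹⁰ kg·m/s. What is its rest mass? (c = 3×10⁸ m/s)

γ = 1/√(1 - 0.975²) = 4.5004
v = 0.975 × 3×10⁸ = 2.925×10⁸ m/s
m = p/(γv) = 7.181×10¹⁰/(4.5004 × 2.925×10⁸) = 54.55 kg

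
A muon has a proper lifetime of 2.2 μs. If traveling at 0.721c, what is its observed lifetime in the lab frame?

Proper lifetime τ₀ = 2.2 μs
γ = 1/√(1 - 0.721²) = 1.443
τ = γτ₀ = 1.443 × 2.2 μs = 3.175 μs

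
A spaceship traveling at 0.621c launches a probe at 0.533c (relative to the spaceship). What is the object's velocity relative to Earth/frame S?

u = (u' + v)/(1 + u'v/c²)
Numerator: 0.533 + 0.621 = 1.154
Denominator: 1 + 0.330993 = 1.330993
u = 1.154/1.330993 = 0.8670c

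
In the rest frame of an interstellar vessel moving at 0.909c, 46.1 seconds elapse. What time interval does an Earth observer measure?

Proper time Δt₀ = 46.1 seconds
γ = 1/√(1 - 0.909²) = 2.399
Δt = γΔt₀ = 2.399 × 46.1 = 110.6 seconds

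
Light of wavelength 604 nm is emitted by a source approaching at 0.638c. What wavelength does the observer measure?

β = 0.638
Wavelength Doppler factor = √(0.362/1.638) = √(0.2210) = 0.4701
λ_obs = 604 × 0.4701 = 283.9 nm (blueshift)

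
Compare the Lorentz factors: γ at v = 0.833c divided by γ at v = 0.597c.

γ₁ = 1/√(1 - 0.833²) = 1.8074
γ₂ = 1/√(1 - 0.597²) = 1.2465
γ₁/γ₂ = 1.8074/1.2465 = 1.450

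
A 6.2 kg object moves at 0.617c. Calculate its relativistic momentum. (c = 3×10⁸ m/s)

γ = 1/√(1 - 0.617²) = 1.2707
v = 0.617 × 3×10⁸ = 1.851×10⁸ m/s
p = γmv = 1.2707 × 6.2 × 1.851×10⁸ = 1.458×10⁹ kg·m/s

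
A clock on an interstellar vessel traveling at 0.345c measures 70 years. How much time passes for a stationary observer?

Proper time Δt₀ = 70 years
γ = 1/√(1 - 0.345²) = 1.0654
Δt = γΔt₀ = 1.0654 × 70 = 74.58 years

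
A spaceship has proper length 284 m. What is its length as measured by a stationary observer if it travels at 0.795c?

Proper length L₀ = 284 m
γ = 1/√(1 - 0.795²) = 1.6485
L = L₀/γ = 284/1.6485 = 172.3 m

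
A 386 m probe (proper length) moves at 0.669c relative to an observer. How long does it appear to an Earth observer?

Proper length L₀ = 386 m
γ = 1/√(1 - 0.669²) = 1.3454
L = L₀/γ = 386/1.3454 = 286.9 m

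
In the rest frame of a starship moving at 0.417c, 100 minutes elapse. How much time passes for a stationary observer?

Proper time Δt₀ = 100 minutes
γ = 1/√(1 - 0.417²) = 1.100
Δt = γΔt₀ = 1.100 × 100 = 110.0 minutes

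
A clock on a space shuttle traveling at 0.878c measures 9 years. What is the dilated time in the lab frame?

Proper time Δt₀ = 9 years
γ = 1/√(1 - 0.878²) = 2.089
Δt = γΔt₀ = 2.089 × 9 = 18.80 years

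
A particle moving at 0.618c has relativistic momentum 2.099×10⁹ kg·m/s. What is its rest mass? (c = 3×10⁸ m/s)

γ = 1/√(1 - 0.618²) = 1.272
v = 0.618 × 3×10⁸ = 1.854×10⁸ m/s
m = p/(γv) = 2.099×10⁹/(1.272 × 1.854×10⁸) = 8.901 kg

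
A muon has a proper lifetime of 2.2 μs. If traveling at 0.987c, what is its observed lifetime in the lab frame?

Proper lifetime τ₀ = 2.2 μs
γ = 1/√(1 - 0.987²) = 6.222
τ = γτ₀ = 6.222 × 2.2 μs = 13.69 μs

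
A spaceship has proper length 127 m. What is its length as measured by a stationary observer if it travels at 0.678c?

Proper length L₀ = 127 m
γ = 1/√(1 - 0.678²) = 1.3604
L = L₀/γ = 127/1.3604 = 93.35 m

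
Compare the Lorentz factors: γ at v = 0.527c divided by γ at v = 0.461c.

γ₁ = 1/√(1 - 0.527²) = 1.177
γ₂ = 1/√(1 - 0.461²) = 1.127
γ₁/γ₂ = 1.177/1.127 = 1.044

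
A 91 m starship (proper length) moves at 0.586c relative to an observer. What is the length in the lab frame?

Proper length L₀ = 91 m
γ = 1/√(1 - 0.586²) = 1.234
L = L₀/γ = 91/1.234 = 73.74 m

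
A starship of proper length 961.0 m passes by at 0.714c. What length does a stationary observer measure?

Proper length L₀ = 961.0 m
γ = 1/√(1 - 0.714²) = 1.4283
L = L₀/γ = 961.0/1.4283 = 672.8 m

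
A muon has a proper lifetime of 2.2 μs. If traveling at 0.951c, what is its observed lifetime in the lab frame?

Proper lifetime τ₀ = 2.2 μs
γ = 1/√(1 - 0.951²) = 3.234
τ = γτ₀ = 3.234 × 2.2 μs = 7.115 μs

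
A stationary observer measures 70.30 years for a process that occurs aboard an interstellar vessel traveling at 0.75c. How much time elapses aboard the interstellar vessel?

Dilated time Δt = 70.30 years
γ = 1/√(1 - 0.75²) = 1.5119
Δt₀ = Δt/γ = 70.30/1.5119 = 46.50 years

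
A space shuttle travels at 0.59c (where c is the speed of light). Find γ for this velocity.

v/c = 0.59, so (v/c)² = 0.3481
1 - (v/c)² = 0.6519
γ = 1/√(0.6519) = 1.239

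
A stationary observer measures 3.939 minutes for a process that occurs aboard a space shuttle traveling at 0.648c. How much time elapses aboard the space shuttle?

Dilated time Δt = 3.939 minutes
γ = 1/√(1 - 0.648²) = 1.313
Δt₀ = Δt/γ = 3.939/1.313 = 3.000 minutes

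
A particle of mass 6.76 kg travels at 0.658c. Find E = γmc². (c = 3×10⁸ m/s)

γ = 1/√(1 - 0.658²) = 1.32799
mc² = 6.76 × (3×10⁸)² = 6.084×10¹⁷ J
E = γmc² = 1.32799 × 6.084×10¹⁷ = 8.079×10¹⁷ J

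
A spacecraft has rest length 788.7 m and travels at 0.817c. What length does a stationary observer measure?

Proper length L₀ = 788.7 m
γ = 1/√(1 - 0.817²) = 1.734
L = L₀/γ = 788.7/1.734 = 454.8 m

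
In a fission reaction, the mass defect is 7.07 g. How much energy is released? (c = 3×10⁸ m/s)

Convert mass defect: Δm = 7.07 g = 0.00707 kg
E = Δm·c² = 0.00707 × (3×10⁸)²
= 0.00707 × 9×10¹⁶ = 6.363×10¹⁴ J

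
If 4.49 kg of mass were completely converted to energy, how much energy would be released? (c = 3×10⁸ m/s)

Using E = mc²:
c² = (3×10⁸)² = 9×10¹⁶ m²/s²
E = 4.49 × 9×10¹⁶ = 4.041×10¹⁷ J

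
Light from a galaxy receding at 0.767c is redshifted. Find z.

β = 0.767
(1+β)/(1-β) = 1.767/0.233 = 7.584
√(7.584) = 2.754
z = 2.754 - 1 = 1.754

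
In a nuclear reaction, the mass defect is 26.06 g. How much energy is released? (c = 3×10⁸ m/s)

Convert mass defect: Δm = 26.06 g = 0.02606 kg
E = Δm·c² = 0.02606 × (3×10⁸)²
= 0.02606 × 9×10¹⁶ = 2.345×10¹⁵ J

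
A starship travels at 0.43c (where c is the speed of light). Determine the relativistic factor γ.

v/c = 0.43, so (v/c)² = 0.1849
1 - (v/c)² = 0.8151
γ = 1/√(0.8151) = 1.108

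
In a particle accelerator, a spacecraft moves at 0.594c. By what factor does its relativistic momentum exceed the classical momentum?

p_rel = γmv, p_class = mv
Ratio = γ = 1/√(1 - 0.594²)
= 1/√(0.647164) = 1.243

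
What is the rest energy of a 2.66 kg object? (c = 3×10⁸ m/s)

c² = (3×10⁸)² = 9.000×10¹⁶ m²/s²
E₀ = mc² = 2.66 × 9.000×10¹⁶ = 2.394×10¹⁷ J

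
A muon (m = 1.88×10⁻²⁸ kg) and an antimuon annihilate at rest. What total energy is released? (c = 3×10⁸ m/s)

Both particles have the same rest mass, so total mass = 2m
E = 2m·c² = 2 × 1.88×10⁻²⁸ × (3×10⁸)²
= 2 × 1.88×10⁻²⁸ × 9×10¹⁶
= 3.384×10⁻¹¹ J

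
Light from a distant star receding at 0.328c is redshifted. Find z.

β = 0.328
(1+β)/(1-β) = 1.328/0.672 = 1.9762
√(1.9762) = 1.4058
z = 1.4058 - 1 = 0.4058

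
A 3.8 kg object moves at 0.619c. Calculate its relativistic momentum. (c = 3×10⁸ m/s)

γ = 1/√(1 - 0.619²) = 1.2733
v = 0.619 × 3×10⁸ = 1.857×10⁸ m/s
p = γmv = 1.2733 × 3.8 × 1.857×10⁸ = 8.985×10⁸ kg·m/s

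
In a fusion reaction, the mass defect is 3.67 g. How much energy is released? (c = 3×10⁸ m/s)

Convert mass defect: Δm = 3.67 g = 0.00367 kg
E = Δm·c² = 0.00367 × (3×10⁸)²
= 0.00367 × 9×10¹⁶ = 3.303×10¹⁴ J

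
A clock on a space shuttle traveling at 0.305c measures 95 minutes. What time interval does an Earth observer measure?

Proper time Δt₀ = 95 minutes
γ = 1/√(1 - 0.305²) = 1.050
Δt = γΔt₀ = 1.050 × 95 = 99.75 minutes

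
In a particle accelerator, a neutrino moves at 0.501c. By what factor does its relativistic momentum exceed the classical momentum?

p_rel = γmv, p_class = mv
Ratio = γ = 1/√(1 - 0.501²)
= 1/√(0.748999) = 1.155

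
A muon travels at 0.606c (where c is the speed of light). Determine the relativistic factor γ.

v/c = 0.606, so (v/c)² = 0.367236
1 - (v/c)² = 0.632764
γ = 1/√(0.632764) = 1.257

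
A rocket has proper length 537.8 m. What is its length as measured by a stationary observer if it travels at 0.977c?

Proper length L₀ = 537.8 m
γ = 1/√(1 - 0.977²) = 4.690
L = L₀/γ = 537.8/4.690 = 114.7 m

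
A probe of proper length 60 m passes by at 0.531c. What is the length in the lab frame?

Proper length L₀ = 60 m
γ = 1/√(1 - 0.531²) = 1.1801
L = L₀/γ = 60/1.1801 = 50.84 m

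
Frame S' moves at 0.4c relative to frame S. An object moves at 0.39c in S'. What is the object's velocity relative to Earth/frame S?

u = (u' + v)/(1 + u'v/c²)
Numerator: 0.39 + 0.4 = 0.79
Denominator: 1 + 0.156 = 1.156
u = 0.79/1.156 = 0.6834c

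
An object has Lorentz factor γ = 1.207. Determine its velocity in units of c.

From γ = 1/√(1 - v²/c²):
1/γ² = 1/1.207² = 0.6864
v²/c² = 1 - 0.6864 = 0.3136
v/c = √(0.3136) = 0.5600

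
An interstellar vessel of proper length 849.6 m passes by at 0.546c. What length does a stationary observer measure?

Proper length L₀ = 849.6 m
γ = 1/√(1 - 0.546²) = 1.1936
L = L₀/γ = 849.6/1.1936 = 711.8 m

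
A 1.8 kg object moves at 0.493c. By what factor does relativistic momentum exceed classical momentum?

p_rel = γmv, p_class = mv
Ratio = γ = 1/√(1 - 0.493²) = 1.149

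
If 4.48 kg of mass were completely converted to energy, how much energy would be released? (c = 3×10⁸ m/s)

Using E = mc²:
c² = (3×10⁸)² = 9×10¹⁶ m²/s²
E = 4.48 × 9×10¹⁶ = 4.032×10¹⁷ J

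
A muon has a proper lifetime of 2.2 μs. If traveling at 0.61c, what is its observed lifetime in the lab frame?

Proper lifetime τ₀ = 2.2 μs
γ = 1/√(1 - 0.61²) = 1.262
τ = γτ₀ = 1.262 × 2.2 μs = 2.776 μs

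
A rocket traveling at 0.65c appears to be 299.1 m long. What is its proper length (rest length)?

Contracted length L = 299.1 m
γ = 1/√(1 - 0.65²) = 1.316
L₀ = γL = 1.316 × 299.1 = 393.6 m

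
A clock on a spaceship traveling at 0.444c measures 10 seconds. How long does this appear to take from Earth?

Proper time Δt₀ = 10 seconds
γ = 1/√(1 - 0.444²) = 1.116
Δt = γΔt₀ = 1.116 × 10 = 11.16 seconds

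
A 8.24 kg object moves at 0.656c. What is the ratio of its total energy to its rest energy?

E = γmc², E₀ = mc²
E/E₀ = γ = 1/√(1 - 0.656²) = 1.325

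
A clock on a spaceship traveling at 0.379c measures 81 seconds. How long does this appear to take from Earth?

Proper time Δt₀ = 81 seconds
γ = 1/√(1 - 0.379²) = 1.0806
Δt = γΔt₀ = 1.0806 × 81 = 87.53 seconds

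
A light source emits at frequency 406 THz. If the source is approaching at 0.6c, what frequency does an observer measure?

β = v/c = 0.6
(1+β)/(1-β) = 1.6/0.4 = 4.000
Doppler factor = √(4.000) = 2.000
f_obs = 406 × 2.000 = 812.0 THz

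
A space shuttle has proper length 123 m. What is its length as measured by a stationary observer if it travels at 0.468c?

Proper length L₀ = 123 m
γ = 1/√(1 - 0.468²) = 1.132
L = L₀/γ = 123/1.132 = 108.7 m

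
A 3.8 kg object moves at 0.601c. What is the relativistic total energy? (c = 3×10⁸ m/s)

γ = 1/√(1 - 0.601²) = 1.2512
mc² = 3.8 × (3×10⁸)² = 3.420×10¹⁷ J
E = γmc² = 1.2512 × 3.420×10¹⁷ = 4.279×10¹⁷ J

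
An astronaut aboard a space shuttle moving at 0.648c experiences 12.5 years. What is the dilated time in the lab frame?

Proper time Δt₀ = 12.5 years
γ = 1/√(1 - 0.648²) = 1.313
Δt = γΔt₀ = 1.313 × 12.5 = 16.41 years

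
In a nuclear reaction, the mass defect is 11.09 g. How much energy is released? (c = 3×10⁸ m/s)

Convert mass defect: Δm = 11.09 g = 0.01109 kg
E = Δm·c² = 0.01109 × (3×10⁸)²
= 0.01109 × 9×10¹⁶ = 9.981×10¹⁴ J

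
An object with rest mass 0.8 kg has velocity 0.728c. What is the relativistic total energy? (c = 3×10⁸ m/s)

γ = 1/√(1 - 0.728²) = 1.459
mc² = 0.8 × (3×10⁸)² = 7.200×10¹⁶ J
E = γmc² = 1.459 × 7.200×10¹⁶ = 1.050×10¹⁷ J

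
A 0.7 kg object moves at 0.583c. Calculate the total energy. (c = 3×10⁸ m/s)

γ = 1/√(1 - 0.583²) = 1.2308
mc² = 0.7 × (3×10⁸)² = 6.300×10¹⁶ J
E = γmc² = 1.2308 × 6.300×10¹⁶ = 7.754×10¹⁶ J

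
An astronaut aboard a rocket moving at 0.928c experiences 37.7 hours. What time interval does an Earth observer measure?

Proper time Δt₀ = 37.7 hours
γ = 1/√(1 - 0.928²) = 2.684
Δt = γΔt₀ = 2.684 × 37.7 = 101.2 hours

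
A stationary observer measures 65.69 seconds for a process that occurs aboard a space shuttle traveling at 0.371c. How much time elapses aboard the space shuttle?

Dilated time Δt = 65.69 seconds
γ = 1/√(1 - 0.371²) = 1.0769
Δt₀ = Δt/γ = 65.69/1.0769 = 61.00 seconds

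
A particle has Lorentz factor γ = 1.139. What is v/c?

From γ = 1/√(1 - v²/c²):
1/γ² = 1/1.139² = 0.7708
v²/c² = 1 - 0.7708 = 0.2292
v/c = √(0.2292) = 0.4787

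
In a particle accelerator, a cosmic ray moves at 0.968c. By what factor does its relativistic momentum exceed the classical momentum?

p_rel = γmv, p_class = mv
Ratio = γ = 1/√(1 - 0.968²)
= 1/√(0.062976) = 3.985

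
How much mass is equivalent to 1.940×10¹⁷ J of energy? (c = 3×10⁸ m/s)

From E = mc², we get m = E/c²
c² = (3×10⁸)² = 9×10¹⁶ m²/s²
m = 1.940×10¹⁷ / 9×10¹⁶ = 2.156 kg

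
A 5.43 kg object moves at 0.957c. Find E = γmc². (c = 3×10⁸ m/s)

γ = 1/√(1 - 0.957²) = 3.447
mc² = 5.43 × (3×10⁸)² = 4.887×10¹⁷ J
E = γmc² = 3.447 × 4.887×10¹⁷ = 1.685×10¹⁸ J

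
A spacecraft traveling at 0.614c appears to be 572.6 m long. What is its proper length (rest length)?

Contracted length L = 572.6 m
γ = 1/√(1 - 0.614²) = 1.2669
L₀ = γL = 1.2669 × 572.6 = 725.4 m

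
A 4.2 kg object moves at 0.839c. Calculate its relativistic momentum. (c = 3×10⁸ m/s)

γ = 1/√(1 - 0.839²) = 1.838
v = 0.839 × 3×10⁸ = 2.517×10⁸ m/s
p = γmv = 1.838 × 4.2 × 2.517×10⁸ = 1.943×10⁹ kg·m/s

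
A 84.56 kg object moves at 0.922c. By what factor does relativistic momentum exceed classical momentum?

p_rel = γmv, p_class = mv
Ratio = γ = 1/√(1 - 0.922²) = 2.583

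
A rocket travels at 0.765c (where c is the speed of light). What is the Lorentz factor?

v/c = 0.765, so (v/c)² = 0.585225
1 - (v/c)² = 0.414775
γ = 1/√(0.414775) = 1.553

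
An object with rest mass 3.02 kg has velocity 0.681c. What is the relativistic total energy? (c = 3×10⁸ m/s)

γ = 1/√(1 - 0.681²) = 1.3656
mc² = 3.02 × (3×10⁸)² = 2.718×10¹⁷ J
E = γmc² = 1.3656 × 2.718×10¹⁷ = 3.712×10¹⁷ J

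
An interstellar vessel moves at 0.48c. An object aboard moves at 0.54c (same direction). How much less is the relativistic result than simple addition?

Classical: u' + v = 0.54 + 0.48 = 1.02c
Relativistic: u = (0.54 + 0.48)/(1 + 0.2592) = 1.02/1.2592 = 0.8100c
Difference: 1.02 - 0.8100 = 0.2100c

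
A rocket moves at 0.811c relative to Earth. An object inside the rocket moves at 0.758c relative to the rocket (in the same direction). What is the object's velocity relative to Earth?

u = (u' + v)/(1 + u'v/c²)
Numerator: 0.758 + 0.811 = 1.569
Denominator: 1 + 0.614738 = 1.614738
u = 1.569/1.614738 = 0.9717c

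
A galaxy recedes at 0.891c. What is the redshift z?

β = 0.891
(1+β)/(1-β) = 1.891/0.109 = 17.35
√(17.35) = 4.165
z = 4.165 - 1 = 3.165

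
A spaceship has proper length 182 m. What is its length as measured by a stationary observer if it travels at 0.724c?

Proper length L₀ = 182 m
γ = 1/√(1 - 0.724²) = 1.450
L = L₀/γ = 182/1.450 = 125.5 m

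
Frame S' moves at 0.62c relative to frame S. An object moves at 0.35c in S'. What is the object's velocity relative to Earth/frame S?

u = (u' + v)/(1 + u'v/c²)
Numerator: 0.35 + 0.62 = 0.97
Denominator: 1 + 0.217 = 1.217
u = 0.97/1.217 = 0.7970c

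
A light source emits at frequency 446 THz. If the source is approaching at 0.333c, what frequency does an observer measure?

β = v/c = 0.333
(1+β)/(1-β) = 1.333/0.667 = 1.9985
Doppler factor = √(1.9985) = 1.4137
f_obs = 446 × 1.4137 = 630.5 THz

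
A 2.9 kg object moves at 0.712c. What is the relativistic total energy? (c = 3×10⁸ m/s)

γ = 1/√(1 - 0.712²) = 1.424
mc² = 2.9 × (3×10⁸)² = 2.610×10¹⁷ J
E = γmc² = 1.424 × 2.610×10¹⁷ = 3.717×10¹⁷ J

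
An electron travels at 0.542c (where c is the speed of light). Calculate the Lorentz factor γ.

v/c = 0.542, so (v/c)² = 0.293764
1 - (v/c)² = 0.706236
γ = 1/√(0.706236) = 1.190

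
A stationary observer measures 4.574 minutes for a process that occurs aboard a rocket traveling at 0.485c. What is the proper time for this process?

Dilated time Δt = 4.574 minutes
γ = 1/√(1 - 0.485²) = 1.1435
Δt₀ = Δt/γ = 4.574/1.1435 = 4.000 minutes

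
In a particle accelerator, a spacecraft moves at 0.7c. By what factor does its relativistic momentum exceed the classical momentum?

p_rel = γmv, p_class = mv
Ratio = γ = 1/√(1 - 0.7²)
= 1/√(0.51) = 1.400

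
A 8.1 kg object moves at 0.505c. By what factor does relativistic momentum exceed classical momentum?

p_rel = γmv, p_class = mv
Ratio = γ = 1/√(1 - 0.505²) = 1.159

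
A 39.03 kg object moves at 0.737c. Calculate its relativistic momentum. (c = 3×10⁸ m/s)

γ = 1/√(1 - 0.737²) = 1.480
v = 0.737 × 3×10⁸ = 2.211×10⁸ m/s
p = γmv = 1.480 × 39.03 × 2.211×10⁸ = 1.277×10¹⁰ kg·m/s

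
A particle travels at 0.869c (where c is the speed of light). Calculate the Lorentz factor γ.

v/c = 0.869, so (v/c)² = 0.755161
1 - (v/c)² = 0.244839
γ = 1/√(0.244839) = 2.021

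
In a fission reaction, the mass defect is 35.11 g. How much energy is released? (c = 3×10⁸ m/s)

Convert mass defect: Δm = 35.11 g = 0.03511 kg
E = Δm·c² = 0.03511 × (3×10⁸)²
= 0.03511 × 9×10¹⁶ = 3.160×10¹⁵ J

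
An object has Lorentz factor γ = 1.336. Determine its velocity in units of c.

From γ = 1/√(1 - v²/c²):
1/γ² = 1/1.336² = 0.5603
v²/c² = 1 - 0.5603 = 0.4397
v/c = √(0.4397) = 0.6631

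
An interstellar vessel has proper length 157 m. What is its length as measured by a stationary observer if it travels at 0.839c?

Proper length L₀ = 157 m
γ = 1/√(1 - 0.839²) = 1.8378
L = L₀/γ = 157/1.8378 = 85.43 m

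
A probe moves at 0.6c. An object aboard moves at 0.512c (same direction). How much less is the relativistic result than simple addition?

Classical: u' + v = 0.512 + 0.6 = 1.112c
Relativistic: u = (0.512 + 0.6)/(1 + 0.3072) = 1.112/1.3072 = 0.8507c
Difference: 1.112 - 0.8507 = 0.2613c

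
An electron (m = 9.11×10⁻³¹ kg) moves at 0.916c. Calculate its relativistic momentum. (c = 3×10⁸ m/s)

γ = 1/√(1 - 0.916²) = 2.4927
v = 0.916 × 3×10⁸ = 2.748×10⁸ m/s
p = γmv = 2.4927 × 9.11×10⁻³¹ × 2.748×10⁸ = 6.240×10⁻²² kg·m/s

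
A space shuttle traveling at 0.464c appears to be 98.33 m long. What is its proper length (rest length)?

Contracted length L = 98.33 m
γ = 1/√(1 - 0.464²) = 1.129
L₀ = γL = 1.129 × 98.33 = 111.0 m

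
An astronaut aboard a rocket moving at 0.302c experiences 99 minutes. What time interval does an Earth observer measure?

Proper time Δt₀ = 99 minutes
γ = 1/√(1 - 0.302²) = 1.04898
Δt = γΔt₀ = 1.04898 × 99 = 103.8 minutes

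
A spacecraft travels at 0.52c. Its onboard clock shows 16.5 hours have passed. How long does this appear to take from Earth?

Proper time Δt₀ = 16.5 hours
γ = 1/√(1 - 0.52²) = 1.171
Δt = γΔt₀ = 1.171 × 16.5 = 19.32 hours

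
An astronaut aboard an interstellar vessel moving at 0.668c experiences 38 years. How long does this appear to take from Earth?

Proper time Δt₀ = 38 years
γ = 1/√(1 - 0.668²) = 1.3438
Δt = γΔt₀ = 1.3438 × 38 = 51.06 years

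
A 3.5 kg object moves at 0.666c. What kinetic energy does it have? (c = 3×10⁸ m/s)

γ = 1/√(1 - 0.666²) = 1.3406
γ - 1 = 0.3406
KE = (γ-1)mc² = 0.3406 × 3.5 × (3×10⁸)² = 1.073×10¹⁷ J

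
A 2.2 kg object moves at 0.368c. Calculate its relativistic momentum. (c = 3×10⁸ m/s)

γ = 1/√(1 - 0.368²) = 1.0755
v = 0.368 × 3×10⁸ = 1.104×10⁸ m/s
p = γmv = 1.0755 × 2.2 × 1.104×10⁸ = 2.612×10⁸ kg·m/s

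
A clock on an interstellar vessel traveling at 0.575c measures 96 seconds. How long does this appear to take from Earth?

Proper time Δt₀ = 96 seconds
γ = 1/√(1 - 0.575²) = 1.222
Δt = γΔt₀ = 1.222 × 96 = 117.3 seconds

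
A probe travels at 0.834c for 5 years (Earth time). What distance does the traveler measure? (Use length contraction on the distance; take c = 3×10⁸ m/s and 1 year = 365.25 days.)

Earth distance: d = v × t = 0.834c × 5 yr = 3.9479×10¹⁶ m
γ = 1.8124
d' = d/γ = 3.9479×10¹⁶/1.8124 = 2.178×10¹⁶ m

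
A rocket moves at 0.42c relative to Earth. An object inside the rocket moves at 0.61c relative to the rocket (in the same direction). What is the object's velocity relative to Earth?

u = (u' + v)/(1 + u'v/c²)
Numerator: 0.61 + 0.42 = 1.03
Denominator: 1 + 0.2562 = 1.2562
u = 1.03/1.2562 = 0.8199c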